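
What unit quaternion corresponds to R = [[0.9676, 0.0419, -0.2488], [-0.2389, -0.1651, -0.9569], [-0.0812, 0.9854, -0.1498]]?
0.6428 + 0.7554i - 0.0652j - 0.1092k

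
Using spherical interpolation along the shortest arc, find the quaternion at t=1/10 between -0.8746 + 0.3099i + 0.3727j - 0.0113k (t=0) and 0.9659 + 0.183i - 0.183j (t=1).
-0.8961 + 0.2624i + 0.3579j - 0.0103k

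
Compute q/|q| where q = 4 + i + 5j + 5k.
0.4887 + 0.1222i + 0.6108j + 0.6108k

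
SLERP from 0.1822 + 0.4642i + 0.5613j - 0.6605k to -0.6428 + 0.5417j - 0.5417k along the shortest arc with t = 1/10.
0.0934 + 0.432i + 0.5865j - 0.6788k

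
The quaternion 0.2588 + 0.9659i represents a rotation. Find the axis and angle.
axis = (1, 0, 0), θ = 5π/6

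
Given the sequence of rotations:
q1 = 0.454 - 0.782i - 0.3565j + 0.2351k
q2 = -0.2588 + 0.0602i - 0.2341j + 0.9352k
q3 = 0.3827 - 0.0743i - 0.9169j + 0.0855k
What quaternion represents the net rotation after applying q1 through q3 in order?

q2 · q1 = -0.3737 + 0.5081i - 0.7595j + 0.1592k
q3 · q2 · q1 = -0.8153 + 0.1412i + 0.1073j + 0.5513k
-0.8153 + 0.1412i + 0.1073j + 0.5513k


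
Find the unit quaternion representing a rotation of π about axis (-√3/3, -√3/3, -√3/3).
-0.5774i - 0.5774j - 0.5774k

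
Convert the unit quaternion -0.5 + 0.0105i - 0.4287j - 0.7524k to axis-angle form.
axis = (0.0121, -0.495, -0.8688), θ = 4π/3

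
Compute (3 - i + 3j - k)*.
3 + i - 3j + k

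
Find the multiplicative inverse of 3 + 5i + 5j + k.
0.05 - 0.0833i - 0.0833j - 0.0167k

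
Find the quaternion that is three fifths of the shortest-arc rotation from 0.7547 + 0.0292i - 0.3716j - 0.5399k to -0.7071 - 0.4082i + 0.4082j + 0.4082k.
0.741 + 0.2613i - 0.4015j - 0.4705k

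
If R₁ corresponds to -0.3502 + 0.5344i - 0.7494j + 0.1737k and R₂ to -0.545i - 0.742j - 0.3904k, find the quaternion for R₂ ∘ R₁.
-0.197 - 0.2306i + 0.1459j + 0.9417k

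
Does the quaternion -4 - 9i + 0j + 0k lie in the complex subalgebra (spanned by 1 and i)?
Yes. The quaternion -4 - 9i has j- and k-coefficients y = z = 0, so it lies in the complex subalgebra spanned by 1 and i.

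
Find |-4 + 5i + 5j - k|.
√67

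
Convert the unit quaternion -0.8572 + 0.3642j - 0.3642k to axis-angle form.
axis = (0, √2/2, -√2/2), θ = 298°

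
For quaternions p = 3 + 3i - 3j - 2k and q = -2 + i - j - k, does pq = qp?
No: pq = -14 - 2i + 4j + k ≠ -14 - 4i + 2j + k = qp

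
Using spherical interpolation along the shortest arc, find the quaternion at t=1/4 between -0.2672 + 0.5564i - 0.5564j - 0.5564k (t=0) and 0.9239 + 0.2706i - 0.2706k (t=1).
0.0996 + 0.606i - 0.5057j - 0.606k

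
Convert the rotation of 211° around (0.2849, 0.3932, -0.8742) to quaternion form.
-0.2672 + 0.2745i + 0.3789j - 0.8424k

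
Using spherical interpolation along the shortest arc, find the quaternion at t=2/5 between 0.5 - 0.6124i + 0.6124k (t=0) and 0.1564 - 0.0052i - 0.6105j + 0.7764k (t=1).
0.4059 - 0.4114i - 0.2809j + 0.7662k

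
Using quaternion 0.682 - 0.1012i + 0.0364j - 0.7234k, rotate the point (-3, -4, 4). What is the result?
(-2.985, 3.592, 4.38)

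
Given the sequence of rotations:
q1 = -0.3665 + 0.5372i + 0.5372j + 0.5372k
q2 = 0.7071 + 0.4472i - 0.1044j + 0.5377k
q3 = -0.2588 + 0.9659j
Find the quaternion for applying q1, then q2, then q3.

q2 · q1 = -0.7322 - 0.129i + 0.4667j + 0.4791k
q3 · q2 · q1 = -0.2613 + 0.4961i - 0.828j + 0.0006k
-0.2613 + 0.4961i - 0.828j + 0.0006k


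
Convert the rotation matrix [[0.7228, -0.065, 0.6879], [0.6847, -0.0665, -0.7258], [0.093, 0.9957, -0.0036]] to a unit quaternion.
0.6428 + 0.6695i + 0.2314j + 0.2916k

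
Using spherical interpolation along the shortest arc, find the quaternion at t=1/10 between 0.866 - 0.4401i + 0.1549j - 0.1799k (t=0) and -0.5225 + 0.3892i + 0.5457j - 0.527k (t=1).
0.8777 - 0.4613i + 0.0779j - 0.1037k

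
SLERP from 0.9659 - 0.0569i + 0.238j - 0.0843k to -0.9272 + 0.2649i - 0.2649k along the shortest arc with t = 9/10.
0.9409 - 0.2461i + 0.0247j + 0.2314k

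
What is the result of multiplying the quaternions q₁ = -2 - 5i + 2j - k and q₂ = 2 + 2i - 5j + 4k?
20 - 11i + 32j + 11k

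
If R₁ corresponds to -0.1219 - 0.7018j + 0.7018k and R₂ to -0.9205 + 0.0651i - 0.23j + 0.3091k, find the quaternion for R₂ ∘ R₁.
-0.2661 + 0.0476i + 0.6284j - 0.7294k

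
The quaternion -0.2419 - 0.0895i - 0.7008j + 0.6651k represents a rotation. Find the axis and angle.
axis = (-0.0922, -0.7222, 0.6855), θ = 208°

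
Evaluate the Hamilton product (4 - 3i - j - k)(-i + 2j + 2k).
1 - 4i + 15j + k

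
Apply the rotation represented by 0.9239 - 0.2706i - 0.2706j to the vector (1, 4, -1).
(1.939, 3.061, -2.207)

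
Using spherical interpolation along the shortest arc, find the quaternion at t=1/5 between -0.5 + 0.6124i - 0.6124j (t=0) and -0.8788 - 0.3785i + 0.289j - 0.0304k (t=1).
-0.7384 + 0.4631i - 0.4902j - 0.0092k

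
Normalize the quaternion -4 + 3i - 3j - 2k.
-0.6489 + 0.4867i - 0.4867j - 0.3244k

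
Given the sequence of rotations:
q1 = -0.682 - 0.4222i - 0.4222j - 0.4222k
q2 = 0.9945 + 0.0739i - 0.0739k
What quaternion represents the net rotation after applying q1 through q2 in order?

q2 · q1 = -0.6782 - 0.5015i - 0.3575j - 0.4007k
-0.6782 - 0.5015i - 0.3575j - 0.4007k


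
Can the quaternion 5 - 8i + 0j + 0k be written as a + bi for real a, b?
Yes. The quaternion 5 - 8i has j- and k-coefficients y = z = 0, so it lies in the complex subalgebra spanned by 1 and i.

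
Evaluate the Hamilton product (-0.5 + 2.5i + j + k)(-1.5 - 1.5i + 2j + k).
1.5 - 4i - 6.5j + 4.5k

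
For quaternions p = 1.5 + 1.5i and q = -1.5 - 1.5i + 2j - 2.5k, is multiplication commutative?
No: pq = -4.5i + 6.75j - 0.75k ≠ -4.5i - 0.75j - 6.75k = qp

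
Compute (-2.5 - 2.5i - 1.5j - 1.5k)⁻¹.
-0.1471 + 0.1471i + 0.0882j + 0.0882k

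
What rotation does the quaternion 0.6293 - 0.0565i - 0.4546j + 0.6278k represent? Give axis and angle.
axis = (-0.0727, -0.5849, 0.8078), θ = 102°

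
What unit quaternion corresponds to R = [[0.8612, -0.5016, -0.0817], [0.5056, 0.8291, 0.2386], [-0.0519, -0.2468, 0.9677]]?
0.9563 - 0.1269i - 0.0078j + 0.2633k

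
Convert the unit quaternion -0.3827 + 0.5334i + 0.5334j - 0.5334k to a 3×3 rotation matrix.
[[-0.1381, 0.1608, -0.9773], [0.9773, -0.1381, -0.1608], [-0.1608, -0.9773, -0.1381]]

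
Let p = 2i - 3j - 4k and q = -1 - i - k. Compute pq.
-2 + i + 9j + k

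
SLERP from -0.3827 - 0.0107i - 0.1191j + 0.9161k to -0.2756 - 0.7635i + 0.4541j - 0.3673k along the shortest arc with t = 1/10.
-0.3284 + 0.092i - 0.1745j + 0.9237k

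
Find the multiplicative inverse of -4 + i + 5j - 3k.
-0.0784 - 0.0196i - 0.098j + 0.0588k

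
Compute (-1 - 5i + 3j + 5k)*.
-1 + 5i - 3j - 5k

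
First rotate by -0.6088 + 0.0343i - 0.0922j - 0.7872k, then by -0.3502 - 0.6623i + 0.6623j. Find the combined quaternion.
0.297 - 0.1302i - 0.8923j + 0.314k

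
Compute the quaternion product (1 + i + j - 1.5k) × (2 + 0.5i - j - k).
1 + 1.25j - 5.5k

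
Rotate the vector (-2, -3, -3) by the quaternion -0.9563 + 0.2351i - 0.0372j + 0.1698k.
(-3.254, -3.122, -1.291)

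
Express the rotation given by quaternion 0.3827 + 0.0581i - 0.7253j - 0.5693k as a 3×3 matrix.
[[-0.7003, 0.3515, -0.6213], [-0.52, 0.345, 0.7814], [0.489, 0.8703, -0.0589]]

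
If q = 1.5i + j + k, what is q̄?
-1.5i - j - k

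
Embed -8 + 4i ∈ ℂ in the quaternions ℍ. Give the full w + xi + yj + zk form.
-8 + 4i + 0j + 0k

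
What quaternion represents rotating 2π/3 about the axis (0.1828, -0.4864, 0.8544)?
0.5 + 0.1583i - 0.4212j + 0.7399k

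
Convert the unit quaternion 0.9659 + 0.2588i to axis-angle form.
axis = (1, 0, 0), θ = π/6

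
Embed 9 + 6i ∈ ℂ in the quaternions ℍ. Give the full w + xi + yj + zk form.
9 + 6i + 0j + 0k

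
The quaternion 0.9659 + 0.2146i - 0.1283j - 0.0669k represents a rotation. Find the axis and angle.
axis = (0.8291, -0.4957, -0.2585), θ = π/6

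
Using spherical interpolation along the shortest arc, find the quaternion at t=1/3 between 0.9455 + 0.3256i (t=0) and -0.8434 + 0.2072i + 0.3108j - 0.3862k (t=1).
0.9716 + 0.1538i - 0.1129j + 0.1403k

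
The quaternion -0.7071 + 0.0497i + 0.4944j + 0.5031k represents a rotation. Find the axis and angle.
axis = (0.0703, 0.6992, 0.7115), θ = 3π/2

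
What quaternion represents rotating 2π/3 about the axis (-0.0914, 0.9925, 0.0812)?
0.5 - 0.0792i + 0.8595j + 0.0703k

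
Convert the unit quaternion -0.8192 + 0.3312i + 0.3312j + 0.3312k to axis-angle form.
axis = (√3/3, √3/3, √3/3), θ = 290°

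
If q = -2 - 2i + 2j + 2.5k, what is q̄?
-2 + 2i - 2j - 2.5k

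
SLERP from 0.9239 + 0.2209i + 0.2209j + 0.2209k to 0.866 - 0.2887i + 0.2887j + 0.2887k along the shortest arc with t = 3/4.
0.9044 - 0.1633i + 0.2787j + 0.2787k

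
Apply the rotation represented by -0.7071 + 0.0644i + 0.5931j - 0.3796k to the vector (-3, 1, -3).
(2.178, -0.059, -3.775)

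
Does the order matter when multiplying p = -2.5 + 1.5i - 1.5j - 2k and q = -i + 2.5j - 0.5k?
Yes: pq = 4.25 + 8.25i - 3.5j + 3.5k ≠ 4.25 - 3.25i - 9j - k = qp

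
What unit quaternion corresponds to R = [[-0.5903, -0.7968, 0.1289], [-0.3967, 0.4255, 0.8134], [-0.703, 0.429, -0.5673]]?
0.2588 - 0.3713i + 0.8036j + 0.3865k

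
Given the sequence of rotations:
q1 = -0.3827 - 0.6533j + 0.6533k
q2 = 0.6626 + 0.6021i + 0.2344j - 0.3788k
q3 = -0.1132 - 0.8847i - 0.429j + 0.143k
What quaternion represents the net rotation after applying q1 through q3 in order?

q2 · q1 = 0.147 - 0.3248i - 0.9159j + 0.1845k
q3 · q2 · q1 = -0.7233 - 0.0415i + 0.1574j + 0.6711k
-0.7233 - 0.0415i + 0.1574j + 0.6711k


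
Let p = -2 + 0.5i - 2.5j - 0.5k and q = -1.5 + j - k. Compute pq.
5 + 2.25i + 2.25j + 3.25k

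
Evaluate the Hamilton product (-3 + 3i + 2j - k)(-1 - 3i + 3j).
6 + 9i - 8j + 16k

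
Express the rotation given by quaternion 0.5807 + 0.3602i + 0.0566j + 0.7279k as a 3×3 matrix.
[[-0.0661, -0.8046, 0.5901], [0.8862, -0.3192, -0.3359], [0.4586, 0.5007, 0.7341]]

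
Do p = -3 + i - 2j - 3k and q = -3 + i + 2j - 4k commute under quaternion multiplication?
No: pq = 8i + j + 25k ≠ -20i - j + 17k = qp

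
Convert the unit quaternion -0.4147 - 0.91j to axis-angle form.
axis = (0, -1, 0), θ = 229°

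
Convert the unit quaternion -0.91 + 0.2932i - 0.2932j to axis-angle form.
axis = (√2/2, -√2/2, 0), θ = 311°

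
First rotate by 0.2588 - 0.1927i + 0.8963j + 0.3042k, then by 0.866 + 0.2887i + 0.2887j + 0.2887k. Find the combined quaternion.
-0.0668 - 0.2631i + 0.7075j + 0.6525k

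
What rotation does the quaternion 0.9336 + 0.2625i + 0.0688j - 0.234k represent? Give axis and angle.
axis = (0.7326, 0.192, -0.653), θ = 42°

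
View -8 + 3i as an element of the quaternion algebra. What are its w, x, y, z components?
-8 + 3i + 0j + 0k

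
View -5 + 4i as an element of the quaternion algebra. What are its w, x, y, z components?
-5 + 4i + 0j + 0k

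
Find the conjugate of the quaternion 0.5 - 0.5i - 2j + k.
0.5 + 0.5i + 2j - k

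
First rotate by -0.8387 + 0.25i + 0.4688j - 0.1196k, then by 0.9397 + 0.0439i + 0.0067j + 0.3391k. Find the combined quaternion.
-0.7617 + 0.0383i + 0.5249j - 0.3779k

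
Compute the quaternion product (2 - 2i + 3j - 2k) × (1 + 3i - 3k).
2 - 5i - 9j - 17k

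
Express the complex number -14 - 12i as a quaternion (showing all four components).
-14 - 12i + 0j + 0k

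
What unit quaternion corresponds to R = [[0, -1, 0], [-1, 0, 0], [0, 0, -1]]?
-0.7071i + 0.7071j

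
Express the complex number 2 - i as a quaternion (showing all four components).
2 - i + 0j + 0k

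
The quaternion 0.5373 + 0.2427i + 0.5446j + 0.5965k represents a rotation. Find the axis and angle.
axis = (0.2878, 0.6457, 0.7073), θ = 115°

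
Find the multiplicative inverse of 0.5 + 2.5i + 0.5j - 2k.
0.0465 - 0.2326i - 0.0465j + 0.186k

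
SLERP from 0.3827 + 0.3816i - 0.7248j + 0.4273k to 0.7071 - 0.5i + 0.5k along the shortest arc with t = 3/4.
0.7289 - 0.302i - 0.2372j + 0.5667k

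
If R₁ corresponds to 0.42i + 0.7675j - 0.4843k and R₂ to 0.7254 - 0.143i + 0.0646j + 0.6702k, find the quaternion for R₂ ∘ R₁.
0.3351 - 0.241i + 0.769j - 0.4882k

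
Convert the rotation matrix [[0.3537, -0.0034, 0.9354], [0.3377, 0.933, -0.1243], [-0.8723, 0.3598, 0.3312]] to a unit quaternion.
0.809 + 0.1496i + 0.5586j + 0.1054k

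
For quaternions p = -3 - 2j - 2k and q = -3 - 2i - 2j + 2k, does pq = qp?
No: pq = 9 - 2i + 16j - 4k ≠ 9 + 14i + 8j + 4k = qp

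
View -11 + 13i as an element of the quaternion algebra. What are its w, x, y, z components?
-11 + 13i + 0j + 0k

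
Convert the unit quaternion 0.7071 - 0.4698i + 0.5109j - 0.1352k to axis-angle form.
axis = (-0.6644, 0.7225, -0.1912), θ = π/2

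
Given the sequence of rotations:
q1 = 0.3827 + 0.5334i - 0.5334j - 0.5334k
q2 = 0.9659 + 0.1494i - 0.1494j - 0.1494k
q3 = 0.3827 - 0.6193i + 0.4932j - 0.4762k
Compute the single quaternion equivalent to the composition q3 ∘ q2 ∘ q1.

q2 · q1 = 0.1306 + 0.5724i - 0.5724j - 0.5724k
q3 · q2 · q1 = 0.4142 - 0.4167i - 0.7817j - 0.2091k
0.4142 - 0.4167i - 0.7817j - 0.2091k


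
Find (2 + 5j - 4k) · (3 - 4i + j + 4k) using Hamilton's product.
17 + 16i + 33j + 16k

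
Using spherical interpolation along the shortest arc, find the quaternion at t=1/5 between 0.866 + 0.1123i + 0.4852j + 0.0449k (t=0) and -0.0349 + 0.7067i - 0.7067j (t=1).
0.7803 - 0.0862i + 0.6182j + 0.04k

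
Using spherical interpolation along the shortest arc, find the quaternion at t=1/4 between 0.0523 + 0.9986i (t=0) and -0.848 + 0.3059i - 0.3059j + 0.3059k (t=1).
-0.2369 + 0.9608i - 0.1017j + 0.1017k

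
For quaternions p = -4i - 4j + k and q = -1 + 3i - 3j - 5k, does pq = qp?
No: pq = 5 + 27i - 13j + 23k ≠ 5 - 19i + 21j - 25k = qp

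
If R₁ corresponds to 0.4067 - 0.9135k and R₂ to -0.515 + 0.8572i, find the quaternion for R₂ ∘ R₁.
-0.2095 + 0.3486i + 0.7831j + 0.4705k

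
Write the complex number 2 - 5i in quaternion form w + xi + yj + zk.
2 - 5i + 0j + 0k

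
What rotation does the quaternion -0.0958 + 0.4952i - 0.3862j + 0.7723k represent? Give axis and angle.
axis = (0.4975, -0.388, 0.7759), θ = 191°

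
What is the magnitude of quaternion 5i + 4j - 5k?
√66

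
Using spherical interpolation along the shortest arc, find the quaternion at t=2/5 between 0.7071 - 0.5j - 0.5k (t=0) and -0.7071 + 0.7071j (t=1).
0.7334 - 0.605j - 0.3099k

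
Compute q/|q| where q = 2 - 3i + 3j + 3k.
0.3592 - 0.5388i + 0.5388j + 0.5388k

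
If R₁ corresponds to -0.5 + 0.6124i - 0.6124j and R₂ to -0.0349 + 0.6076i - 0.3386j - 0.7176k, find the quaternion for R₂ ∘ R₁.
-0.562 - 0.7646i - 0.2488j + 0.1941k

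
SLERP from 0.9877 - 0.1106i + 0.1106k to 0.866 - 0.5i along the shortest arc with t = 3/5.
0.9352 - 0.3513i + 0.0454k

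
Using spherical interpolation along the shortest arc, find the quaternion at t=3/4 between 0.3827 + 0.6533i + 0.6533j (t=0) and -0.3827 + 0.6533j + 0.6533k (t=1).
-0.2017 + 0.2152i + 0.7746j + 0.5595k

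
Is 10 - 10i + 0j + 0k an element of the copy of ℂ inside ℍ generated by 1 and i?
Yes. The quaternion 10 - 10i has j- and k-coefficients y = z = 0, so it lies in the complex subalgebra spanned by 1 and i.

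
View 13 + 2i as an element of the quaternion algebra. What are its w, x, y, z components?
13 + 2i + 0j + 0k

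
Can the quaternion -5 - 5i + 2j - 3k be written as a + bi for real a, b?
No. The quaternion -5 - 5i + 2j - 3k has j-coefficient y = 2 and k-coefficient z = -3, not both zero, so it does not lie in the complex subalgebra spanned by 1 and i.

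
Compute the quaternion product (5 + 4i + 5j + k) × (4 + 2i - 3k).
15 + 11i + 34j - 21k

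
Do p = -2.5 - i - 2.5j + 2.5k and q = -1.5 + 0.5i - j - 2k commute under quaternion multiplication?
No: pq = 6.75 + 7.75i + 5.5j + 3.5k ≠ 6.75 - 7.25i + 7j - k = qp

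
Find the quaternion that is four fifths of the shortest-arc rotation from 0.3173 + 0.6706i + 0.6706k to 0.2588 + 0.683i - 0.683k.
0.3346 + 0.8338i - 0.4391k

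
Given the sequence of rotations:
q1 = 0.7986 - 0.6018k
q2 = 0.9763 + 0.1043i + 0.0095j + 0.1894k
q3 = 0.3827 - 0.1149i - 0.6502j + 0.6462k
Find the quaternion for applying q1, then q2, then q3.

q2 · q1 = 0.8937 + 0.0776i + 0.0704j - 0.4363k
q3 · q2 · q1 = 0.6786 + 0.1652i - 0.5541j + 0.4529k
0.6786 + 0.1652i - 0.5541j + 0.4529k


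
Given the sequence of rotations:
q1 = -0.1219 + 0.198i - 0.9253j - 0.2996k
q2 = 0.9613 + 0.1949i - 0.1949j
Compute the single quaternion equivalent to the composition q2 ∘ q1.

q2 · q1 = -0.3361 + 0.225i - 0.8073j - 0.4298k
-0.3361 + 0.225i - 0.8073j - 0.4298k


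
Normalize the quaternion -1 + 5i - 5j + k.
-0.1387 + 0.6934i - 0.6934j + 0.1387k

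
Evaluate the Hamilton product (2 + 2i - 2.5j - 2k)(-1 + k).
-4.5i + 0.5j + 4k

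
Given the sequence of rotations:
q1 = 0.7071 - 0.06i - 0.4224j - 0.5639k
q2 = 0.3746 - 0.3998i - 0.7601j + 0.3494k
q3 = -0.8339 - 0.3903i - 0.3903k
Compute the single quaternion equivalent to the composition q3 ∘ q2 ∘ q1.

q2 · q1 = 0.1169 + 0.271i - 0.9421j + 0.1591k
q3 · q2 · q1 = 0.0704 - 0.6393i + 0.7419j + 0.1894k
0.0704 - 0.6393i + 0.7419j + 0.1894k


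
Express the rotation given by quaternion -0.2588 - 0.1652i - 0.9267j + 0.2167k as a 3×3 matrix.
[[-0.8115, 0.4183, 0.4081], [0.194, 0.8515, -0.4871], [-0.5513, -0.3161, -0.7721]]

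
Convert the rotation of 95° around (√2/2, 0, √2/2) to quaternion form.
0.6756 + 0.5213i + 0.5213k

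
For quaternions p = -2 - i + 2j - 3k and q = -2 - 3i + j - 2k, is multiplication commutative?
No: pq = -7 + 7i + j + 15k ≠ -7 + 9i - 13j + 5k = qp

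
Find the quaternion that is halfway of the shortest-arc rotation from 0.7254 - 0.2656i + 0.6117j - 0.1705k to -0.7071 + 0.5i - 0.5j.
0.7251 - 0.3875i + 0.5627j - 0.0863k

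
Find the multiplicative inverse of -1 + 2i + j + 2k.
-0.1 - 0.2i - 0.1j - 0.2k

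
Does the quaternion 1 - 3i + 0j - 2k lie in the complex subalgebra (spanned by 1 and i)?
No. The quaternion 1 - 3i - 2k has j-coefficient y = 0 and k-coefficient z = -2, not both zero, so it does not lie in the complex subalgebra spanned by 1 and i.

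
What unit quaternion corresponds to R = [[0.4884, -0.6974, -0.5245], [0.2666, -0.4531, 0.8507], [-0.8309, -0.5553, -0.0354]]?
-0.5 + 0.703i - 0.1532j - 0.482k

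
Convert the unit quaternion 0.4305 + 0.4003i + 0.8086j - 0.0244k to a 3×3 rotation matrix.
[[-0.3089, 0.6684, 0.6767], [0.6264, 0.6783, -0.3841], [-0.7157, 0.3052, -0.6281]]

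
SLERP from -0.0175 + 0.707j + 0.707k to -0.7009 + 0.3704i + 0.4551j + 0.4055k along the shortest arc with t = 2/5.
-0.3268 + 0.1666i + 0.6689j + 0.6466k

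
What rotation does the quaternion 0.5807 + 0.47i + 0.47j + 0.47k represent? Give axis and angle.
axis = (√3/3, √3/3, √3/3), θ = 109°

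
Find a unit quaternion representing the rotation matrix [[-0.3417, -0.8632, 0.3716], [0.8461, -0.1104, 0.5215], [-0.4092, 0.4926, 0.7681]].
0.5736 - 0.0126i + 0.3403j + 0.745k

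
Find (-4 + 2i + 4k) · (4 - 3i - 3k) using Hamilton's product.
2 + 20i - 6j + 28k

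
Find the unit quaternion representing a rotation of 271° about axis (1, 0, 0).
-0.7133 + 0.7009i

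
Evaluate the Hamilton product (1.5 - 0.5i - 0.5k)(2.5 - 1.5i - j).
3 - 4i - 0.75j - 0.75k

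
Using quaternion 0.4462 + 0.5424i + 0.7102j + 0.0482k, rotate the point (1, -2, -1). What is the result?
(-2.154, 0.415, -1.089)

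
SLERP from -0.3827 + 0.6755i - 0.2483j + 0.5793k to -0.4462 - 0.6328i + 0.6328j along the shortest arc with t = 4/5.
0.2932 + 0.7194i - 0.6129j + 0.1443k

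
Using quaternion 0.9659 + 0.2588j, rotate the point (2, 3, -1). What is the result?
(1.232, 3, -1.866)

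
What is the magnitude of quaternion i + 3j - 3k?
√19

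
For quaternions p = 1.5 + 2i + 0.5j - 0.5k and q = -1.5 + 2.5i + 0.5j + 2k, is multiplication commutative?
No: pq = -6.5 + 2i - 5.25j + 3.5k ≠ -6.5 - 0.5i + 5.25j + 4k = qp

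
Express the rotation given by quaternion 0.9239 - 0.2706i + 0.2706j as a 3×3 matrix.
[[0.8536, -0.1464, 0.5], [-0.1464, 0.8536, 0.5], [-0.5, -0.5, 0.7071]]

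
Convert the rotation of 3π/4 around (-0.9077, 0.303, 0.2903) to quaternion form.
0.3827 - 0.8386i + 0.2799j + 0.2682k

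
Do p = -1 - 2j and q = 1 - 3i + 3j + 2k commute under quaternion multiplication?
No: pq = 5 - i - 5j - 8k ≠ 5 + 7i - 5j + 4k = qp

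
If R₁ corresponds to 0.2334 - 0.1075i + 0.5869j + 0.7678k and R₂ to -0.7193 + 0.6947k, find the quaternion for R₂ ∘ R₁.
-0.7013 - 0.3304i - 0.4968j - 0.3901k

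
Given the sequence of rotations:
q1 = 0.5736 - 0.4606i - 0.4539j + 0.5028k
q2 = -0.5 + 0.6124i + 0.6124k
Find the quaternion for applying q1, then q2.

q2 · q1 = -0.3126 + 0.8595i - 0.363j - 0.1781k
-0.3126 + 0.8595i - 0.363j - 0.1781k


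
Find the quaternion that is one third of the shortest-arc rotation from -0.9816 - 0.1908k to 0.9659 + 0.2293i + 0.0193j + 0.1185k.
-0.9828 - 0.0771i - 0.0065j - 0.1677k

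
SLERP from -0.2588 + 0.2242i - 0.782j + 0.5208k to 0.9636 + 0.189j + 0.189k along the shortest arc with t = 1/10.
-0.3741 + 0.2135i - 0.7698j + 0.471k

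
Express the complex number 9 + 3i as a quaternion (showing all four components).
9 + 3i + 0j + 0k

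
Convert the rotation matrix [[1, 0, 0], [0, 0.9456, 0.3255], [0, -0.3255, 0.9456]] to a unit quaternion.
0.9863 - 0.165i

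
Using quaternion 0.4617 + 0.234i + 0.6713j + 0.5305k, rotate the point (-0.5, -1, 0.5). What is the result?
(0.842, -0.482, -0.748)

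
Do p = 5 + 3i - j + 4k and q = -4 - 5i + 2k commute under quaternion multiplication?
No: pq = -13 - 39i - 22j - 11k ≠ -13 - 35i + 30j - k = qp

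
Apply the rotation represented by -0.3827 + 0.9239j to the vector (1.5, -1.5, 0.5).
(-1.414, -1.5, 0.707)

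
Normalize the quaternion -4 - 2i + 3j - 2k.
-0.6963 - 0.3482i + 0.5222j - 0.3482k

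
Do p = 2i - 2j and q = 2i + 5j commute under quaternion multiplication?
No: pq = 6 + 14k ≠ 6 - 14k = qp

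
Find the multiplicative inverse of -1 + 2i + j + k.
-0.1429 - 0.2857i - 0.1429j - 0.1429k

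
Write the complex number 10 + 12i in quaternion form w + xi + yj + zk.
10 + 12i + 0j + 0k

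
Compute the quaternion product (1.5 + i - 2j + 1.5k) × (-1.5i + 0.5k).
0.75 - 3.25i - 2.75j - 2.25k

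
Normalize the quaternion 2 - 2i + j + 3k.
0.4714 - 0.4714i + 0.2357j + 0.7071k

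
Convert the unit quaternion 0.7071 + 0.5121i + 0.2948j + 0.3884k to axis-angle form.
axis = (0.7242, 0.4169, 0.5493), θ = π/2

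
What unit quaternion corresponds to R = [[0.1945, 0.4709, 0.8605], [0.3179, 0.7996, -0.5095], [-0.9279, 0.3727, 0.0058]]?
0.7071 + 0.3119i + 0.6323j - 0.0541k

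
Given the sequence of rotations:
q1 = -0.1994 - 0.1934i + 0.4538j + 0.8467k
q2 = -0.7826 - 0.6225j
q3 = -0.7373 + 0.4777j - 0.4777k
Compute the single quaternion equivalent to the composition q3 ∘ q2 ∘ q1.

q2 · q1 = 0.4385 - 0.3757i - 0.231j - 0.783k
q3 · q2 · q1 = -0.587 - 0.2074i + 0.5593j + 0.5473k
-0.587 - 0.2074i + 0.5593j + 0.5473k


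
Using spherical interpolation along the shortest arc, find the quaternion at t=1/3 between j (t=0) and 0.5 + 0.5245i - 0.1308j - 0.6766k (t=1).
-0.2328 - 0.2442i + 0.8871j + 0.3151k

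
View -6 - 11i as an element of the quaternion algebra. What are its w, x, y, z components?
-6 - 11i + 0j + 0k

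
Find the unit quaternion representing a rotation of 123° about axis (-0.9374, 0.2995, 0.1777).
0.4772 - 0.8238i + 0.2632j + 0.1562k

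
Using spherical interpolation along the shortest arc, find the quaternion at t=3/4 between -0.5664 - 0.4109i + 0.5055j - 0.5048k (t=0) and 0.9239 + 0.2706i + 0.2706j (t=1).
-0.9241 - 0.344i - 0.0698j - 0.151k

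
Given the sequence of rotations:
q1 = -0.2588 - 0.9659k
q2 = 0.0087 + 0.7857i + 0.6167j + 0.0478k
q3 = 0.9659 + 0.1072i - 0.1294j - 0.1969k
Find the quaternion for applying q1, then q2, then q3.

q2 · q1 = 0.0439 - 0.799i + 0.5993j - 0.0208k
q3 · q2 · q1 = 0.2015 - 0.6464i + 0.7327j - 0.0679k
0.2015 - 0.6464i + 0.7327j - 0.0679k


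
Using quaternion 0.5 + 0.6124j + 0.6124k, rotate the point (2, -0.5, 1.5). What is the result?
(0.225, 2.225, -1.225)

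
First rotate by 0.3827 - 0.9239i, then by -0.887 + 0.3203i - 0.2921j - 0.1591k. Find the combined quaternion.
-0.0435 + 0.9421i + 0.0352j - 0.3308k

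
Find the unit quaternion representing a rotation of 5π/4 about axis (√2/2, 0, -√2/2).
-0.3827 + 0.6533i - 0.6533k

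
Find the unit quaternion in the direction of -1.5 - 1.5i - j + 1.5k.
-0.5388 - 0.5388i - 0.3592j + 0.5388k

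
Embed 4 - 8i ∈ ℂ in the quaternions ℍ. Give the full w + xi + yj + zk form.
4 - 8i + 0j + 0k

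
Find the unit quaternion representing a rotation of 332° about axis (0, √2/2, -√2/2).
-0.9703 + 0.1711j - 0.1711k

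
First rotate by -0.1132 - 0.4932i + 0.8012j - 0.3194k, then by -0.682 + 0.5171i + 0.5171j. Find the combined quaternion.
-0.0821 + 0.1127i - 0.4398j + 0.8872k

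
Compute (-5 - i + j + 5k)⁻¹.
-0.0962 + 0.0192i - 0.0192j - 0.0962k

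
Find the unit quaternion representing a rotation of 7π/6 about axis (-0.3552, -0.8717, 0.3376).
-0.2588 - 0.3431i - 0.842j + 0.3261k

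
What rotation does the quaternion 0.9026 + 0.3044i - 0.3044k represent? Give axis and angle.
axis = (√2/2, 0, -√2/2), θ = 51°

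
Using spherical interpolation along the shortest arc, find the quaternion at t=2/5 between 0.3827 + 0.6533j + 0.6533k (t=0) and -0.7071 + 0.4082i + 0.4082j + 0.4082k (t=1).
-0.0856 + 0.2109i + 0.6885j + 0.6885k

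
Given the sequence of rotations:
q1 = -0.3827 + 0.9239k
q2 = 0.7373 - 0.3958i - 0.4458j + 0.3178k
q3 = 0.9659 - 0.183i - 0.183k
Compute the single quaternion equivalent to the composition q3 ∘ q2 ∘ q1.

q2 · q1 = -0.5758 - 0.2604i + 0.5363j + 0.5596k
q3 · q2 · q1 = -0.5014 - 0.048i + 0.6681j + 0.5477k
-0.5014 - 0.048i + 0.6681j + 0.5477k


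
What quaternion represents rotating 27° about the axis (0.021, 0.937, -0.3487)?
0.9724 + 0.0049i + 0.2187j - 0.0814k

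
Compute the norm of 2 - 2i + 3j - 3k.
√26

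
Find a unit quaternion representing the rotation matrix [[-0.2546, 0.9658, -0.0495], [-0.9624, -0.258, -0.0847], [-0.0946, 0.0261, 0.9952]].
0.6088 + 0.0455i + 0.0185j - 0.7918k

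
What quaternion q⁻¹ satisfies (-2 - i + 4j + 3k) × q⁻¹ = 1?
-0.0667 + 0.0333i - 0.1333j - 0.1k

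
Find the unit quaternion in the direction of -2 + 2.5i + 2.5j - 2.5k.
-0.4193 + 0.5241i + 0.5241j - 0.5241k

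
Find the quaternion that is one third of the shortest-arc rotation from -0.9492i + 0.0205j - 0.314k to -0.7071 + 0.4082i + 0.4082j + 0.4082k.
0.2785 - 0.864i - 0.1456j - 0.3934k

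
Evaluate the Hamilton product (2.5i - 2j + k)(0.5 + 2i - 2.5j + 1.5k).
-11.5 + 0.75i - 2.75j - 1.75k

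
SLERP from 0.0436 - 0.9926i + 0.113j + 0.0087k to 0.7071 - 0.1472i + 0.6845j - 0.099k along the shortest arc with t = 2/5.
0.3989 - 0.8044i + 0.438j - 0.045k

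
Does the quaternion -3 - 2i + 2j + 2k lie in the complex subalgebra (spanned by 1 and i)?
No. The quaternion -3 - 2i + 2j + 2k has j-coefficient y = 2 and k-coefficient z = 2, not both zero, so it does not lie in the complex subalgebra spanned by 1 and i.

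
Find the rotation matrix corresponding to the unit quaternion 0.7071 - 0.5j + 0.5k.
[[0, -0.7071, -0.7071], [0.7071, 0.5, -0.5], [0.7071, -0.5, 0.5]]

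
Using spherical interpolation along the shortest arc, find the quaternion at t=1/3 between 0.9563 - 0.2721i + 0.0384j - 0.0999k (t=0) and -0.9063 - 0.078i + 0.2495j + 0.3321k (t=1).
0.9682 - 0.159i - 0.0603j - 0.1835k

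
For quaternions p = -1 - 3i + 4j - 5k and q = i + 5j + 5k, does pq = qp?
No: pq = 8 + 44i + 5j - 24k ≠ 8 - 46i - 15j + 14k = qp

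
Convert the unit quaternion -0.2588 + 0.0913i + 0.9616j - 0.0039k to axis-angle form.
axis = (0.0945, 0.9955, -0.004), θ = 7π/6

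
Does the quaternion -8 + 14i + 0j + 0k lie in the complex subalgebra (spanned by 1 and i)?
Yes. The quaternion -8 + 14i has j- and k-coefficients y = z = 0, so it lies in the complex subalgebra spanned by 1 and i.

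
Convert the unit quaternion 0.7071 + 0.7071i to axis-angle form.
axis = (1, 0, 0), θ = π/2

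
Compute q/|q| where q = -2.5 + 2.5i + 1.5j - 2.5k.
-0.5455 + 0.5455i + 0.3273j - 0.5455k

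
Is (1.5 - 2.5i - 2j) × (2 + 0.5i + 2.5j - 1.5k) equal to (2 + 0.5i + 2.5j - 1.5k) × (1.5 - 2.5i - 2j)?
No: pq = 9.25 - 1.25i - 4j - 7.5k ≠ 9.25 - 7.25i + 3.5j + 3k = qp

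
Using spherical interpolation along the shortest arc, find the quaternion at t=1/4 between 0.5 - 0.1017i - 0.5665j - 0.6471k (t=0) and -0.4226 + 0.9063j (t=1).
0.5075 - 0.0797i - 0.6922j - 0.5069k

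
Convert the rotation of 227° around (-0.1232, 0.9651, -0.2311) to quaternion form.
-0.3987 - 0.113i + 0.8851j - 0.2119k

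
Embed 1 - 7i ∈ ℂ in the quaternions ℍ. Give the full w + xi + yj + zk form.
1 - 7i + 0j + 0k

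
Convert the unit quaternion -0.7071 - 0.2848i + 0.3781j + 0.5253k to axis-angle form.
axis = (-0.4028, 0.5347, 0.7429), θ = 3π/2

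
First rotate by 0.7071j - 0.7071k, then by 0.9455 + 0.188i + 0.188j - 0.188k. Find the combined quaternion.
-0.2659 + 0.8015j - 0.5356k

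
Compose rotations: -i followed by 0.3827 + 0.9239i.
0.9239 - 0.3827i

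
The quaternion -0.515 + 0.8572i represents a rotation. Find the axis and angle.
axis = (1, 0, 0), θ = 242°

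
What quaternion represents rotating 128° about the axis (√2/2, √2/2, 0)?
0.4384 + 0.6355i + 0.6355j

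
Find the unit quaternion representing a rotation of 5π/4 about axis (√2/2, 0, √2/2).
-0.3827 + 0.6533i + 0.6533k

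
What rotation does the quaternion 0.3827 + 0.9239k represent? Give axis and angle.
axis = (0, 0, 1), θ = 3π/4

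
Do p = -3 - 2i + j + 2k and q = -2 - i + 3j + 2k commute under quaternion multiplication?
No: pq = -3 + 3i - 9j - 15k ≠ -3 + 11i - 13j - 5k = qp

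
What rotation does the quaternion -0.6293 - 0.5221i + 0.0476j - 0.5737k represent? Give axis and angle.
axis = (-0.6718, 0.0612, -0.7382), θ = 258°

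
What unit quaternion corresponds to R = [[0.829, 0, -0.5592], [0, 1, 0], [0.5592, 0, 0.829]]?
0.9563 - 0.2924j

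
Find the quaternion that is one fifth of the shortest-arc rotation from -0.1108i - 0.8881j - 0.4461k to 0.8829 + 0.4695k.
-0.2425 - 0.1004i - 0.8044j - 0.533k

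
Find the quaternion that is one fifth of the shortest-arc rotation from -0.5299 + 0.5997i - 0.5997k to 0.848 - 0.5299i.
-0.6203 + 0.609i - 0.4943k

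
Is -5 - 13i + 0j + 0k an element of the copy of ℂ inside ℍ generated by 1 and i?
Yes. The quaternion -5 - 13i has j- and k-coefficients y = z = 0, so it lies in the complex subalgebra spanned by 1 and i.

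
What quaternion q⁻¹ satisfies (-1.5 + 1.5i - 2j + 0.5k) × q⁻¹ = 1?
-0.1714 - 0.1714i + 0.2286j - 0.0571k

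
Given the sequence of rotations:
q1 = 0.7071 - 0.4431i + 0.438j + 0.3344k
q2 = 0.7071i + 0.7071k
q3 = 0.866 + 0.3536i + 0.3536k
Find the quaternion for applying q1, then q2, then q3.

q2 · q1 = 0.0769 + 0.1903i - 0.5498j + 0.8097k
q3 · q2 · q1 = -0.287 + 0.3864i - 0.6951j + 0.534k
-0.287 + 0.3864i - 0.6951j + 0.534k


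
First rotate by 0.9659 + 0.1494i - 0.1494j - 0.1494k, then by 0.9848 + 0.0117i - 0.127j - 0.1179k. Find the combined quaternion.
0.9129 + 0.1598i - 0.2857j - 0.2438k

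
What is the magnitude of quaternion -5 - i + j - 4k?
√43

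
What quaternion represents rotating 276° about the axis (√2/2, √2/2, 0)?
-0.7431 + 0.4731i + 0.4731j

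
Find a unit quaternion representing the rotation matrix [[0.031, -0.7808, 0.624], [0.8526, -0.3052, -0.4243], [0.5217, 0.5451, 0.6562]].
0.5878 + 0.4123i + 0.0435j + 0.6947k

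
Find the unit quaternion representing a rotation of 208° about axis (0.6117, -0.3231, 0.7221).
-0.2419 + 0.5935i - 0.3135j + 0.7007k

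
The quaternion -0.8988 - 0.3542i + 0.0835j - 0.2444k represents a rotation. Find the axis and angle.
axis = (-0.808, 0.1905, -0.5575), θ = 308°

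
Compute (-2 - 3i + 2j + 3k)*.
-2 + 3i - 2j - 3k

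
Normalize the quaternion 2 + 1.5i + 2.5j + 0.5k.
0.5601 + 0.4201i + 0.7001j + 0.14k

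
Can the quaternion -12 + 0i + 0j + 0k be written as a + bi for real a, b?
Yes. The quaternion -12 has j- and k-coefficients y = z = 0, so it lies in the complex subalgebra spanned by 1 and i.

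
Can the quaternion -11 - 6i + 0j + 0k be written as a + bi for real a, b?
Yes. The quaternion -11 - 6i has j- and k-coefficients y = z = 0, so it lies in the complex subalgebra spanned by 1 and i.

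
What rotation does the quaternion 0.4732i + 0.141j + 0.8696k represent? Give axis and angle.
axis = (0.4732, 0.141, 0.8696), θ = π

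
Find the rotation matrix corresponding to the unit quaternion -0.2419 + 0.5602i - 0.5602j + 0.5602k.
[[-0.2553, -0.3566, 0.8987], [-0.8987, -0.2553, -0.3566], [0.3566, -0.8987, -0.2553]]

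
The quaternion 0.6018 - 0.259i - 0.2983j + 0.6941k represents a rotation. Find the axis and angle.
axis = (-0.3243, -0.3735, 0.8691), θ = 106°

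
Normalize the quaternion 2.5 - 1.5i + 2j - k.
0.6804 - 0.4082i + 0.5443j - 0.2722k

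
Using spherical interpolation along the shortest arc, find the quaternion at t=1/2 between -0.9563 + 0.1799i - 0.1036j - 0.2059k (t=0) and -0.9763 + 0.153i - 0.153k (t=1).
-0.9681 + 0.1668i - 0.0519j - 0.1798k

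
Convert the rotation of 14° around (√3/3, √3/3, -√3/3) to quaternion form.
0.9925 + 0.0704i + 0.0704j - 0.0704k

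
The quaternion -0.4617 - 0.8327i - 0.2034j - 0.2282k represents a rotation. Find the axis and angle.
axis = (-0.9387, -0.2293, -0.2573), θ = 235°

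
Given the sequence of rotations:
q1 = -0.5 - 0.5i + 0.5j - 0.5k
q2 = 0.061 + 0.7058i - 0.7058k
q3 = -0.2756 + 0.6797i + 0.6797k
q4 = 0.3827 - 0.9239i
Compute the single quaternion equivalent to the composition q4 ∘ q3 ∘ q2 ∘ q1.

q2 · q1 = -0.0305 - 0.0305i + 0.7363j + 0.6753k
q3 · q2 · q1 = -0.4299 - 0.5128i - 0.6827j + 0.2936k
q4 · q3 · q2 · q1 = -0.6383 + 0.2009i + 0.01j + 0.7431k
-0.6383 + 0.2009i + 0.01j + 0.7431k


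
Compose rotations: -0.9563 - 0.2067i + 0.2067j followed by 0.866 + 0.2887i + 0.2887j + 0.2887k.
-0.8282 - 0.5148i - 0.1568j - 0.1567k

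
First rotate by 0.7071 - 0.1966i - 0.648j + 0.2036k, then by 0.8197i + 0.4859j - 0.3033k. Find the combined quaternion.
0.5378 + 0.482i + 0.2363j - 0.6501k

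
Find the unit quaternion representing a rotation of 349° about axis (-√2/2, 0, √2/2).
-0.9954 - 0.0678i + 0.0678k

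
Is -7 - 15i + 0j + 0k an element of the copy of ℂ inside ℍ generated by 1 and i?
Yes. The quaternion -7 - 15i has j- and k-coefficients y = z = 0, so it lies in the complex subalgebra spanned by 1 and i.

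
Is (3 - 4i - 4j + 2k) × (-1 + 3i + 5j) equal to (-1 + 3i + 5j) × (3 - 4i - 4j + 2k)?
No: pq = 29 + 3i + 25j - 10k ≠ 29 + 23i + 13j + 6k = qp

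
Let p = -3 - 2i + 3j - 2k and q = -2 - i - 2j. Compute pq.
10 + 3i + 2j + 11k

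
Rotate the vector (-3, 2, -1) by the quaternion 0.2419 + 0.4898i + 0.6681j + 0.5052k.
(1.211, -3.115, 1.682)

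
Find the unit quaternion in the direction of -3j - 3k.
-0.7071j - 0.7071k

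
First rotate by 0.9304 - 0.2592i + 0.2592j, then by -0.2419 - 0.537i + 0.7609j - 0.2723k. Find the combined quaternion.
-0.5615 - 0.3663i + 0.7158j - 0.1953k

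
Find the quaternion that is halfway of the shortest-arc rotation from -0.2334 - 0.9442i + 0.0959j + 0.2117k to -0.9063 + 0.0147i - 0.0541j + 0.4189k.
-0.712 - 0.5807i + 0.0261j + 0.3939k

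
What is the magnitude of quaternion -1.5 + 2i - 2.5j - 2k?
4.062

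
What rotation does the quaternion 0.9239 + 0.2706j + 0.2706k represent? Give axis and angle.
axis = (0, √2/2, √2/2), θ = π/4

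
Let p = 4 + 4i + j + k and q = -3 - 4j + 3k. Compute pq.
-11 - 5i - 31j - 7k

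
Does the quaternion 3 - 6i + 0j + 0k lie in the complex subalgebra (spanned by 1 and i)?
Yes. The quaternion 3 - 6i has j- and k-coefficients y = z = 0, so it lies in the complex subalgebra spanned by 1 and i.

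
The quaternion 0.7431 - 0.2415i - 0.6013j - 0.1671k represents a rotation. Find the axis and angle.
axis = (-0.3609, -0.8986, -0.2497), θ = 84°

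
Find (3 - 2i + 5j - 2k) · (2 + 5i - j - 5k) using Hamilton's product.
11 - 16i - 13j - 42k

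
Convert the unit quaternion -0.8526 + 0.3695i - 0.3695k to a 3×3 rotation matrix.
[[0.7269, -0.6301, -0.2731], [0.6301, 0.4539, 0.6301], [-0.2731, -0.6301, 0.7269]]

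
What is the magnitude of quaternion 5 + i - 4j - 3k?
√51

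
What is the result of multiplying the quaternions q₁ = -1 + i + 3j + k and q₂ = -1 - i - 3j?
11 + 3i - j - k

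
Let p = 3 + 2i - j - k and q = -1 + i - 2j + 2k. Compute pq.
-5 - 3i - 10j + 4k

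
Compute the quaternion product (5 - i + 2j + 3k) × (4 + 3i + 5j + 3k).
4 + 2i + 45j + 16k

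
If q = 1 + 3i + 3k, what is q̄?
1 - 3i - 3k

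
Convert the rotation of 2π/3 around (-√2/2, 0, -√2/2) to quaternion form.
0.5 - 0.6124i - 0.6124k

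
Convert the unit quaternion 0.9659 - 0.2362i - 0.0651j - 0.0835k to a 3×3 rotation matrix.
[[0.9776, 0.1921, -0.0863], [-0.1306, 0.8745, 0.4672], [0.1652, -0.4454, 0.8799]]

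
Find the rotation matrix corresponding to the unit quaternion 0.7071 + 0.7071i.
[[1, 0, 0], [0, 0, -1], [0, 1, 0]]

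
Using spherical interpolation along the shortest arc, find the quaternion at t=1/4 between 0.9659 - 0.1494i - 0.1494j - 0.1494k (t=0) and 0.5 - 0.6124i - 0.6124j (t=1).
0.9045 - 0.2898i - 0.2898j - 0.1182k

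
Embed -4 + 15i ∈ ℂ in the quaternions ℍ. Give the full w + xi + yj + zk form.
-4 + 15i + 0j + 0k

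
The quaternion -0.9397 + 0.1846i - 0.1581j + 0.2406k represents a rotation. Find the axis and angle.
axis = (0.5398, -0.4623, 0.7035), θ = 320°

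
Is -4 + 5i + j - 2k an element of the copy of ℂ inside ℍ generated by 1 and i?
No. The quaternion -4 + 5i + j - 2k has j-coefficient y = 1 and k-coefficient z = -2, not both zero, so it does not lie in the complex subalgebra spanned by 1 and i.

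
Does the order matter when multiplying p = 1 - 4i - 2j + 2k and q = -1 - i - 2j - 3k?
Yes: pq = -3 + 13i - 14j + k ≠ -3 - 7i + 14j - 11k = qp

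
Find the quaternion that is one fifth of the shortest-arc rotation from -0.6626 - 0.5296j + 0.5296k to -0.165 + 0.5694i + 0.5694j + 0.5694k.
-0.6613 + 0.165i - 0.3253j + 0.6554k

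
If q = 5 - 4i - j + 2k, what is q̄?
5 + 4i + j - 2k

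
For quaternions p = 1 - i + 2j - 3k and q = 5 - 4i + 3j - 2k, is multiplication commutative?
No: pq = -11 - 4i + 23j - 12k ≠ -11 - 14i + 3j - 22k = qp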